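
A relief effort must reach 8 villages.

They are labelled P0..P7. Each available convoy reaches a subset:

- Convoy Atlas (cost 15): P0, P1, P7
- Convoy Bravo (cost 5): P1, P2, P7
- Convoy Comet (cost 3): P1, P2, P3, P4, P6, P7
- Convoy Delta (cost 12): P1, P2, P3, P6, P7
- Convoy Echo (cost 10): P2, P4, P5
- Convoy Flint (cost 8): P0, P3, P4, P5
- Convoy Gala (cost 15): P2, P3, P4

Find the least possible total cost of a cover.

11

Comet, Flint together cover every village (Comet ∪ Flint = {P0, P1, P2, P3, P4, P5, P6, P7}); total cost 3 + 8 = 11.
No covering selection has total cost below 11.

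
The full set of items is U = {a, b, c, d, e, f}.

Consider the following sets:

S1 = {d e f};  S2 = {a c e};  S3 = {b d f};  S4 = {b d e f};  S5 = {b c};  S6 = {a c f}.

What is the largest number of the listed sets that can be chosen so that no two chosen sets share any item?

2

S1, S5 are pairwise disjoint (S1={d,e,f}; S5={b,c}).
Every remaining set overlaps one of these, and no 3 of the listed sets are pairwise disjoint, so 2 is the maximum.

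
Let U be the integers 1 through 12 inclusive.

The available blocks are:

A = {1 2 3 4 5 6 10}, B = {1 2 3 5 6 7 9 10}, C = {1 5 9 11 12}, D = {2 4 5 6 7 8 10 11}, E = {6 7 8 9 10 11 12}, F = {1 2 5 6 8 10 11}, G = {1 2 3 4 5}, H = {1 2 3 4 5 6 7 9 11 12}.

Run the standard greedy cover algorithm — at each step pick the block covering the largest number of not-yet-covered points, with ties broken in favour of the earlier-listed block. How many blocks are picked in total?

Greedy: pick H (covers 10 new) → pick D (covers 2 new). Total picks: 2.

2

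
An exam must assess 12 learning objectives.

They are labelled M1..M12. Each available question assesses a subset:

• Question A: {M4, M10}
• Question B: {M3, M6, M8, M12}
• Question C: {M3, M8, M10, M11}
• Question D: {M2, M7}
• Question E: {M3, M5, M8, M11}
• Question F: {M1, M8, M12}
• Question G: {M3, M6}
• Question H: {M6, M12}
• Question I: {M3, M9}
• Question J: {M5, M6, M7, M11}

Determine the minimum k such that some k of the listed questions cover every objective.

5

A and D and F and I and J together: A ∪ D ∪ F ∪ I ∪ J = {M1, M2, M3, M4, M5, M6, M7, M8, M9, M10, M11, M12} — every objective is covered.
No 4 of the 10 questions cover everything (all 210 combinations miss at least one objective), so 5 is optimal.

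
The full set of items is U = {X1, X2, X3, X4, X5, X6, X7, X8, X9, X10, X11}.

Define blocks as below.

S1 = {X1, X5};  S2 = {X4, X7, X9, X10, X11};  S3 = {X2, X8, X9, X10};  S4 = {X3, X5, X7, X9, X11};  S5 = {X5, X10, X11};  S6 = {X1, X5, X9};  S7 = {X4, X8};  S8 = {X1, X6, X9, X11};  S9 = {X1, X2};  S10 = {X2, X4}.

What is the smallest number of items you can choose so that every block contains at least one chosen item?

4

The 4 items {X1, X4, X7, X10} hit every block.
No choice of 3 items meets every block, so 4 is the minimum.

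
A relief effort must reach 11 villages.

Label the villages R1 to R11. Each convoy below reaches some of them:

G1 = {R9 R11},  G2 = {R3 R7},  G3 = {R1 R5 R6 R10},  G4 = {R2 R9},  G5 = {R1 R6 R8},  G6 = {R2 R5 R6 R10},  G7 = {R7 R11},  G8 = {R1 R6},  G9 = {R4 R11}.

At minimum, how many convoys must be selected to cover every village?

Take {G1, G2, G5, G6, G9}. Their union is {R1, R2, R3, R4, R5, R6, R7, R8, R9, R10, R11}, which is all 11 villages.
No 4 of the 9 convoys cover everything (all 126 combinations miss at least one village), so 5 is optimal.

5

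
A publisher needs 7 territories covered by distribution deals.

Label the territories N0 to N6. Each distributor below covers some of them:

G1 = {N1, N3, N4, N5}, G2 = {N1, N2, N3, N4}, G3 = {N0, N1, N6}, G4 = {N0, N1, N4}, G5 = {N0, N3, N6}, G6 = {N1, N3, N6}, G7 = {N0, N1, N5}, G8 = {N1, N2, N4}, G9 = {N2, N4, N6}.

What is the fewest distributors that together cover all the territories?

Take {G1, G5, G9}. Their union is {N0, N1, N2, N3, N4, N5, N6}, which is all 7 territories.
No 2 of the 9 distributors cover everything (all 36 combinations miss at least one territory), so 3 is optimal.

3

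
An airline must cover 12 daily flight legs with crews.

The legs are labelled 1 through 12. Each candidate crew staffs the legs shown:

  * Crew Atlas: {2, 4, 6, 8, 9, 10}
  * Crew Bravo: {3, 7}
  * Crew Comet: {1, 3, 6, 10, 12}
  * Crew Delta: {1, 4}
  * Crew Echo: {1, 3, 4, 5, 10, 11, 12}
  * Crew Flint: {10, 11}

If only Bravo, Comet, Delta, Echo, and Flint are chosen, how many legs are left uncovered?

3

Union of Bravo, Comet, Delta, Echo, Flint = {1, 3, 4, 5, 6, 7, 10, 11, 12}.
Not covered: 2, 8, 9 — 3 legs.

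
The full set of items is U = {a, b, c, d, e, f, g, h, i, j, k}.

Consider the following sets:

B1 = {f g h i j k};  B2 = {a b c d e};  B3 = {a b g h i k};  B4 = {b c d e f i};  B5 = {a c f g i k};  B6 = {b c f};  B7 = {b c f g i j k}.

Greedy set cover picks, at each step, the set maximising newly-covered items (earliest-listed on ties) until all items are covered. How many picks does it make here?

Greedy: pick B7 (covers 7 new) → pick B2 (covers 3 new) → pick B1 (covers 1 new). Total picks: 3.
(The true minimum cover uses only 2 sets, so greedy is not optimal here.)

3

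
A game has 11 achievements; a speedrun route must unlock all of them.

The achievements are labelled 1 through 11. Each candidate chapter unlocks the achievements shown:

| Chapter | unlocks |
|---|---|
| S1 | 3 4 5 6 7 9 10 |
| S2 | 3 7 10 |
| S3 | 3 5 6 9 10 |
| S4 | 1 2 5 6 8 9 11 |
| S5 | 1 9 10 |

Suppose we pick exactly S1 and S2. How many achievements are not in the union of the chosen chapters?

4

Union of S1, S2 = {3, 4, 5, 6, 7, 9, 10}.
Not covered: 1, 2, 8, 11 — 4 achievements.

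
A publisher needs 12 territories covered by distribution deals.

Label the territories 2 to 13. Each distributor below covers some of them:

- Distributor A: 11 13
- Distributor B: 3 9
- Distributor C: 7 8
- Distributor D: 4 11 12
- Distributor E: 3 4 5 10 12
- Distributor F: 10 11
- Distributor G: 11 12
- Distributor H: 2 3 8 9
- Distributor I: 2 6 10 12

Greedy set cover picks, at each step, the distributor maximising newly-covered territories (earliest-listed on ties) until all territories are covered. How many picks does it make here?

Greedy: pick E (covers 5 new) → pick H (covers 3 new) → pick A (covers 2 new) → pick C (covers 1 new) → pick I (covers 1 new). Total picks: 5.

5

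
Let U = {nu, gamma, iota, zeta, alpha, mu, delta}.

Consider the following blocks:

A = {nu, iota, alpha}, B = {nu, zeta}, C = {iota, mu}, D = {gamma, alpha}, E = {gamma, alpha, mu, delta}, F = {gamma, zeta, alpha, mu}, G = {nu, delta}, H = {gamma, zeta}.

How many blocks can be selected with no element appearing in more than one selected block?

3

C, G, H are pairwise disjoint (C={iota,mu}; G={nu,delta}; H={gamma,zeta}).
Every remaining block overlaps one of these, and no 4 of the listed blocks are pairwise disjoint, so 3 is the maximum.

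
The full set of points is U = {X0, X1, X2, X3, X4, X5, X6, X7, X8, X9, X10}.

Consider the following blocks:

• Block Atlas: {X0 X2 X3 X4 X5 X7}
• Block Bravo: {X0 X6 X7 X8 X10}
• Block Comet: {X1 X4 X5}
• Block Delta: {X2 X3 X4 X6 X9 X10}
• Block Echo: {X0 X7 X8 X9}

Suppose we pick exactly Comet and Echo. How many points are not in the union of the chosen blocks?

4

Union of Comet, Echo = {X0, X1, X4, X5, X7, X8, X9}.
Not covered: X2, X3, X6, X10 — 4 points.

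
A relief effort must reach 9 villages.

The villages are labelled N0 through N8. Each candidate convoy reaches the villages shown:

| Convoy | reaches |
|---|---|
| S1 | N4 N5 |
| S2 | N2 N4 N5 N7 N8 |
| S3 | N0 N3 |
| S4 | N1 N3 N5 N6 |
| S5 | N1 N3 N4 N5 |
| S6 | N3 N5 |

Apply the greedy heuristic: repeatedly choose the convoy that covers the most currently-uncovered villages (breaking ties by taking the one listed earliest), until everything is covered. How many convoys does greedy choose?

Greedy: pick S2 (covers 5 new) → pick S4 (covers 3 new) → pick S3 (covers 1 new). Total picks: 3.

3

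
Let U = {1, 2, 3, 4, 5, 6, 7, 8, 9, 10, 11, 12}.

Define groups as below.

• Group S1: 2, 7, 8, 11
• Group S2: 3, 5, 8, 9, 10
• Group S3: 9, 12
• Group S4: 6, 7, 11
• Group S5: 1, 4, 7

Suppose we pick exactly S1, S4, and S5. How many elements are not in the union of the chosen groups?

5

Union of S1, S4, S5 = {1, 2, 4, 6, 7, 8, 11}.
Not covered: 3, 5, 9, 10, 12 — 5 elements.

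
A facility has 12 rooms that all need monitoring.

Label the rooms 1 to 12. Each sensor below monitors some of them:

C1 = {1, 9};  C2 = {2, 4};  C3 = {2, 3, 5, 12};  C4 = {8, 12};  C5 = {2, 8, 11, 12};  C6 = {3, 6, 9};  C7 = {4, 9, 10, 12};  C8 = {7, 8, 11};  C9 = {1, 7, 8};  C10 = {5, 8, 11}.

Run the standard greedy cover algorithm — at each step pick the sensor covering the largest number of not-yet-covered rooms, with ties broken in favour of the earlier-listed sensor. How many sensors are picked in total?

Greedy: pick C3 (covers 4 new) → pick C7 (covers 3 new) → pick C8 (covers 3 new) → pick C1 (covers 1 new) → pick C6 (covers 1 new). Total picks: 5.

5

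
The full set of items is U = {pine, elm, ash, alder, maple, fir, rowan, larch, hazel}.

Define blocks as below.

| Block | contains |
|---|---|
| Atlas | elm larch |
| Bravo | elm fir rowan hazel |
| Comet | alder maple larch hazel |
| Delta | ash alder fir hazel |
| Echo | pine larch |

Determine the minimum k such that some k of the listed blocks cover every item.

Take {Bravo, Comet, Delta, Echo}. Their union is {pine, elm, ash, alder, maple, fir, rowan, larch, hazel}, which is all 9 items.
Only Delta contains ash, so Delta is forced; the remaining 5 items need at least 3 more blocks (each remaining block adds at most 2) — so at least 4 blocks are needed, and 4 is optimal.

4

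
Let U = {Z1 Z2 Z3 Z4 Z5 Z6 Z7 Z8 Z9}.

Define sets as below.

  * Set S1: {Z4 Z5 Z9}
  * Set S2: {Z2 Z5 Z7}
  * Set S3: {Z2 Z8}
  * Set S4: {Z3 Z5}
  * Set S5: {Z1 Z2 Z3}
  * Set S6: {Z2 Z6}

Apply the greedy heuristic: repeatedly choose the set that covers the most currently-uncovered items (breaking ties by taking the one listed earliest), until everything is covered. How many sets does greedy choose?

5

Greedy: pick S1 (covers 3 new) → pick S5 (covers 3 new) → pick S2 (covers 1 new) → pick S3 (covers 1 new) → pick S6 (covers 1 new). Total picks: 5.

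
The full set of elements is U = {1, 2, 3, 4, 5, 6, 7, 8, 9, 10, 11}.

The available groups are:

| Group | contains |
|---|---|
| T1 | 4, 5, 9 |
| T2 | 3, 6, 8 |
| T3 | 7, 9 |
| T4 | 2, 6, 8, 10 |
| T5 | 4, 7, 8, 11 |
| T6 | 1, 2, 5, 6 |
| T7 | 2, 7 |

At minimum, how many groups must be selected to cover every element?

T1, T2, T4, T5, and T6 cover everything between them: the union {1, 2, 3, 4, 5, 6, 7, 8, 9, 10, 11} is all of U.
No 4 of the 7 groups cover everything (all 35 combinations miss at least one element), so 5 is optimal.

5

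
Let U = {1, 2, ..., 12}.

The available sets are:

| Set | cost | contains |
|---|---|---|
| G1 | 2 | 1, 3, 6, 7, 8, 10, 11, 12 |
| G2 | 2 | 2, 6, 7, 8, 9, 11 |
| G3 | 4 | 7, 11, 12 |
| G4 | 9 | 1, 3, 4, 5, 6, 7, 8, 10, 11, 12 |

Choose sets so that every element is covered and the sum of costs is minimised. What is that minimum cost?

G2, G4 together cover every element (G2 ∪ G4 = {1, 2, 3, 4, 5, 6, 7, 8, 9, 10, 11, 12}); total cost 2 + 9 = 11.
The greedy pick G1, G2, G4 costs 13; no covering selection beats 11.

11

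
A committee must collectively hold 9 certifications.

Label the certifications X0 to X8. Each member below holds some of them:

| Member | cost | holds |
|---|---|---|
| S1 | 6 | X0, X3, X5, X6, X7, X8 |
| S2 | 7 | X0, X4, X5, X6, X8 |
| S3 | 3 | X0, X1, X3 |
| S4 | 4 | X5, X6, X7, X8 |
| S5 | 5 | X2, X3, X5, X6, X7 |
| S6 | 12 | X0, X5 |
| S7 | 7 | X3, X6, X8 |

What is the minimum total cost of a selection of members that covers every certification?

15

S2, S3, S5 together cover every certification (S2 ∪ S3 ∪ S5 = {X0, X1, X2, X3, X4, X5, X6, X7, X8}); total cost 7 + 3 + 5 = 15.
The greedy pick S1, S3, S5, S2 costs 21; no covering selection beats 15.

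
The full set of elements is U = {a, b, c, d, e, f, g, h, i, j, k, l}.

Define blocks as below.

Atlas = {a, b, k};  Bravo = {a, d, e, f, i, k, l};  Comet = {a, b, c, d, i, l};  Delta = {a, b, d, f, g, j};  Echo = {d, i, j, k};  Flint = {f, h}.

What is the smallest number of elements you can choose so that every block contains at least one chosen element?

3

Take T = {b, f, k}. Each listed block contains at least one of these, so T is a hitting set of size 3.
No choice of 2 elements meets every block, so 3 is the minimum.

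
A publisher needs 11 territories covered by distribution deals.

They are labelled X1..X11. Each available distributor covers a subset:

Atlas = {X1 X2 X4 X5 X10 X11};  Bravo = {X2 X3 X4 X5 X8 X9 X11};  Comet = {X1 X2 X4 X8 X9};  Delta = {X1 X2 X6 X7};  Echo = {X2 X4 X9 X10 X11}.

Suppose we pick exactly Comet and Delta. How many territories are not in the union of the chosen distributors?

4

Union of Comet, Delta = {X1, X2, X4, X6, X7, X8, X9}.
Not covered: X3, X5, X10, X11 — 4 territories.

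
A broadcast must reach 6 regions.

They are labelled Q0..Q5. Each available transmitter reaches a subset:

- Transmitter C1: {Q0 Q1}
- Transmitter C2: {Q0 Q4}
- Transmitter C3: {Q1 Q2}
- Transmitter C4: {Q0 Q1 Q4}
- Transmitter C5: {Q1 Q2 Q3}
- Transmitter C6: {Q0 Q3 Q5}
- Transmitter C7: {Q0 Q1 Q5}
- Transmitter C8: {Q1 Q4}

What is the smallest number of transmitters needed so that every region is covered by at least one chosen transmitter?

3

Take {C5, C6, C8}. Their union is {Q0, Q1, Q2, Q3, Q4, Q5}, which is all 6 regions.
No 2 of the 8 transmitters cover everything (all 28 combinations miss at least one region), so 3 is optimal.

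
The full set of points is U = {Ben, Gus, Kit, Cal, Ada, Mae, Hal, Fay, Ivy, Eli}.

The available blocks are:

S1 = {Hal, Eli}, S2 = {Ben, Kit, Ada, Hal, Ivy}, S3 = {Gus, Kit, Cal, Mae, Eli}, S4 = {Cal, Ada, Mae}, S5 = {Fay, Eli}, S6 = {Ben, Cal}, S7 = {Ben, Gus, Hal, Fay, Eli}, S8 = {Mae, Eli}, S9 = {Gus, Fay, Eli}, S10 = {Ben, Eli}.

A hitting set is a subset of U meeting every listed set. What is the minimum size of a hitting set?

3

H = {Cal, Ada, Eli} meets every block (each contains at least one member of H), and |H| = 3.
No choice of 2 points meets every block, so 3 is the minimum.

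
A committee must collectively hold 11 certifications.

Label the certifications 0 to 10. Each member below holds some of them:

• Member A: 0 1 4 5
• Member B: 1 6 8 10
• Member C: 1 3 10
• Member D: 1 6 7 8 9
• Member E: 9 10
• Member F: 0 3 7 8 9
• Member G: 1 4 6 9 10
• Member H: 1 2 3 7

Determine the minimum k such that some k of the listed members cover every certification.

4

Take {A, B, F, H}. Their union is {0, 1, 2, 3, 4, 5, 6, 7, 8, 9, 10}, which is all 11 certifications.
No 3 of the 8 members cover everything (all 56 combinations miss at least one certification), so 4 is optimal.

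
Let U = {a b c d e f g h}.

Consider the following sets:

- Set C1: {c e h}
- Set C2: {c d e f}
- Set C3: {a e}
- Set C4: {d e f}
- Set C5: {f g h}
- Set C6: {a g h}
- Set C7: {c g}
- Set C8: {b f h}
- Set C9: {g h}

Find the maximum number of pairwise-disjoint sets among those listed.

C3, C7, C8 are pairwise disjoint (C3={a,e}; C7={c,g}; C8={b,f,h}).
Every remaining set overlaps one of these, and no 4 of the listed sets are pairwise disjoint, so 3 is the maximum.

3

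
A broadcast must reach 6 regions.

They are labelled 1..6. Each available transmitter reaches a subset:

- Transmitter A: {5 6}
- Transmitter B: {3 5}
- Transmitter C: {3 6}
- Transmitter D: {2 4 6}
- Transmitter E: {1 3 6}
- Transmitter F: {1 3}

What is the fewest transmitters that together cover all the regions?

3

A and D and E together: A ∪ D ∪ E = {1, 2, 3, 4, 5, 6} — every region is covered.
Only D contains 2, so D is forced; the remaining 3 regions need at least 2 more transmitters (each remaining transmitter adds at most 2) — so at least 3 transmitters are needed, and 3 is optimal.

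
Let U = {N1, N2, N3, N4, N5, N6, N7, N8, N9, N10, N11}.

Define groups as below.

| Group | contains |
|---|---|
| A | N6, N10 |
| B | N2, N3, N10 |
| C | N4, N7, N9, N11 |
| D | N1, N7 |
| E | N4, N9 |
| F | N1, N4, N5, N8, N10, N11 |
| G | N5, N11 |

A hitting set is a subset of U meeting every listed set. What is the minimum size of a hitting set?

The 4 elements {N1, N4, N10, N11} hit every group.
The groups B, D, E, G are pairwise disjoint, so any hitting set needs a separate element for each — at least 4. Hence 4 is optimal.

4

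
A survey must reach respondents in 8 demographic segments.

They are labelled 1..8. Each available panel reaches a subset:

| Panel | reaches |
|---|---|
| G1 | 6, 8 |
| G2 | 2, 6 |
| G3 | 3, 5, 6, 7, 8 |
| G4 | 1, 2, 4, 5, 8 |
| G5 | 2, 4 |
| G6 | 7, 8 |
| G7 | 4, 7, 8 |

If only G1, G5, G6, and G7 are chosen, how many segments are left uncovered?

3

Union of G1, G5, G6, G7 = {2, 4, 6, 7, 8}.
Not covered: 1, 3, 5 — 3 segments.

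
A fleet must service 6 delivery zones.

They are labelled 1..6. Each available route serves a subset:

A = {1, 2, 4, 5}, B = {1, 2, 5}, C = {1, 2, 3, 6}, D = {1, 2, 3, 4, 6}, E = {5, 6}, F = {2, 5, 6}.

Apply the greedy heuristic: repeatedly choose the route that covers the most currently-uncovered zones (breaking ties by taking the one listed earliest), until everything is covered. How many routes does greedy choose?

2

Greedy: pick D (covers 5 new) → pick A (covers 1 new). Total picks: 2.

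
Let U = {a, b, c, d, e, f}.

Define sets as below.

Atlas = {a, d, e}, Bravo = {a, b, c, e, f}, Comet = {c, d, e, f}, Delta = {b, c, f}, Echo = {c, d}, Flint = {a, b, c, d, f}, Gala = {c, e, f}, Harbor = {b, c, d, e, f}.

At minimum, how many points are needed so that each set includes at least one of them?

2

The 2 points {d, f} hit every set.
The sets Atlas, Delta are pairwise disjoint, so any hitting set needs a separate point for each — at least 2. Hence 2 is optimal.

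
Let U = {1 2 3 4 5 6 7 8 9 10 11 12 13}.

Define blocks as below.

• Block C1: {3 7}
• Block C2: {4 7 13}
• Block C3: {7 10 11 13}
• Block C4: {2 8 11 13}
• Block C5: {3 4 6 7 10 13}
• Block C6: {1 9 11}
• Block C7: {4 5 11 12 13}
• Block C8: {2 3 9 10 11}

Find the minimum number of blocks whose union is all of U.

4

C4, C5, C6, and C7 cover everything between them: the union {1, 2, 3, 4, 5, 6, 7, 8, 9, 10, 11, 12, 13} is all of U.
Only C5 contains 6, so C5 is forced; the remaining 7 points need at least 3 more blocks (each remaining block adds at most 3) — so at least 4 blocks are needed, and 4 is optimal.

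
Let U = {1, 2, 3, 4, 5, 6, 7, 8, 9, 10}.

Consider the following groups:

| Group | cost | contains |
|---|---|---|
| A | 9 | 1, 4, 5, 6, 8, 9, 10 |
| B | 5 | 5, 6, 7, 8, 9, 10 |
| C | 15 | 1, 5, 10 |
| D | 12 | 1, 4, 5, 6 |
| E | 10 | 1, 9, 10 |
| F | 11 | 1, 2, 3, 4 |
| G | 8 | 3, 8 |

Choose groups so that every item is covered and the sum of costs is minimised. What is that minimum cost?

B, F together cover every item (B ∪ F = {1, 2, 3, 4, 5, 6, 7, 8, 9, 10}); total cost 5 + 11 = 16.
No covering selection has total cost below 16.

16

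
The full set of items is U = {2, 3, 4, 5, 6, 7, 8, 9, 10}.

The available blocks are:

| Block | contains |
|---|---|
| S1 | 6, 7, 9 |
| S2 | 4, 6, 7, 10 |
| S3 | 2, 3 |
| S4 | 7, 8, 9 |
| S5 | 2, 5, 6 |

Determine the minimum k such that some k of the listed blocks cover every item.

4

S2, S3, S4, and S5 cover everything between them: the union {2, 3, 4, 5, 6, 7, 8, 9, 10} is all of U.
Only S2 contains 4, so S2 is forced; the remaining 5 items need at least 3 more blocks (each remaining block adds at most 2) — so at least 4 blocks are needed, and 4 is optimal.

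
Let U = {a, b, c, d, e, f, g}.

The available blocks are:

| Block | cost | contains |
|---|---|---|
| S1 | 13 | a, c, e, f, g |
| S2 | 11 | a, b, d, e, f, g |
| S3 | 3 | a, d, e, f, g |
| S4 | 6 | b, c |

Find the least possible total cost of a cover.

S3, S4 together cover every point (S3 ∪ S4 = {a, b, c, d, e, f, g}); total cost 3 + 6 = 9.
No covering selection has total cost below 9.

9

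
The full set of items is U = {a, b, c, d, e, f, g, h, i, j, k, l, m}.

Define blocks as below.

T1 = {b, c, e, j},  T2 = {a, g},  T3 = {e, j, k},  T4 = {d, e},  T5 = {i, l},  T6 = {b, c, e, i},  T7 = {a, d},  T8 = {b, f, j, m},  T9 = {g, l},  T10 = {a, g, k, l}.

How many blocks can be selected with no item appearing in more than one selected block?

T2, T4, T5, T8 are pairwise disjoint (T2={a,g}; T4={d,e}; T5={i,l}; T8={b,f,j,m}).
Every remaining block overlaps one of these, and no 5 of the listed blocks are pairwise disjoint, so 4 is the maximum.

4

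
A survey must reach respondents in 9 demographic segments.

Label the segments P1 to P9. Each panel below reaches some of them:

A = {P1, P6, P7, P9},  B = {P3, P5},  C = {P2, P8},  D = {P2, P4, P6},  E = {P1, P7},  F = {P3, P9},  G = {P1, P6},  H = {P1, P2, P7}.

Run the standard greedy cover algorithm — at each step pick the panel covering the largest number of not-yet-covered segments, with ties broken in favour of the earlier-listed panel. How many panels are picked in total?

Greedy: pick A (covers 4 new) → pick B (covers 2 new) → pick C (covers 2 new) → pick D (covers 1 new). Total picks: 4.

4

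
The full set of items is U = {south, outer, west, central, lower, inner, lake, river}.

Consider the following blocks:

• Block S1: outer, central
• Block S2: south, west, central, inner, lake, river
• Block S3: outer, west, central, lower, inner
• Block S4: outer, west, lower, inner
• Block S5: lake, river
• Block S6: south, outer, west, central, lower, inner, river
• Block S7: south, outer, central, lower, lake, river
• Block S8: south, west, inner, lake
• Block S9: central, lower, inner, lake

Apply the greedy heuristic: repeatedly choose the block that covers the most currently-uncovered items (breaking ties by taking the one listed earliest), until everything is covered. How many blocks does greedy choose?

Greedy: pick S6 (covers 7 new) → pick S2 (covers 1 new). Total picks: 2.

2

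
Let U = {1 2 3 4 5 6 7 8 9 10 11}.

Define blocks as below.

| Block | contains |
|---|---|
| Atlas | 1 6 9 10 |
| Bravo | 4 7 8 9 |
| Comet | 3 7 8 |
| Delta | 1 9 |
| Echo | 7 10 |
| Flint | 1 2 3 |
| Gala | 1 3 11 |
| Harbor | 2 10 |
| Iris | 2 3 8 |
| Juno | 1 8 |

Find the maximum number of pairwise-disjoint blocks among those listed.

Delta, Echo, Iris are pairwise disjoint (Delta={1,9}; Echo={7,10}; Iris={2,3,8}).
Every remaining block overlaps one of these, and no 4 of the listed blocks are pairwise disjoint, so 3 is the maximum.

3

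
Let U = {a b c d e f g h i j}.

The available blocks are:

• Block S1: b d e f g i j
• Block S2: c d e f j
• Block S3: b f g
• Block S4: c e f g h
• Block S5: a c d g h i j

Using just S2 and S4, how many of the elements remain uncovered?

Union of S2, S4 = {c, d, e, f, g, h, j}.
Not covered: a, b, i — 3 elements.

3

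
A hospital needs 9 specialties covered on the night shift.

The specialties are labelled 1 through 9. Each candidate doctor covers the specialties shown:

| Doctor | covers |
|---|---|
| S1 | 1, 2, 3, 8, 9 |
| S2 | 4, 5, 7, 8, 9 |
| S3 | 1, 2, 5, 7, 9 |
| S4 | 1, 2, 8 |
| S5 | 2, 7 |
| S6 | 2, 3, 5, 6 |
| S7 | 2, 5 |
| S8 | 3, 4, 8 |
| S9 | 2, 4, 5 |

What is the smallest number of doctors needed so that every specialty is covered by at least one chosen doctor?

3

S2 and S4 and S6 together: S2 ∪ S4 ∪ S6 = {1, 2, 3, 4, 5, 6, 7, 8, 9} — every specialty is covered.
Only S6 contains 6, so S6 is forced; the remaining 5 specialties need at least 2 more doctors (each remaining doctor adds at most 4) — so at least 3 doctors are needed, and 3 is optimal.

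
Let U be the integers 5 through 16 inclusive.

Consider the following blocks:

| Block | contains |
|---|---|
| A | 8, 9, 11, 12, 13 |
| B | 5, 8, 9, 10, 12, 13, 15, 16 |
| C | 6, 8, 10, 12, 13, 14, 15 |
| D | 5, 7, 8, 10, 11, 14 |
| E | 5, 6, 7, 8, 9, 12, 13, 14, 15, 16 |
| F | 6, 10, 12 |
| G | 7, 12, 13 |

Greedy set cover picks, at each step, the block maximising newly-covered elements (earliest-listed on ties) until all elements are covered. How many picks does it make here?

2

Greedy: pick E (covers 10 new) → pick D (covers 2 new). Total picks: 2.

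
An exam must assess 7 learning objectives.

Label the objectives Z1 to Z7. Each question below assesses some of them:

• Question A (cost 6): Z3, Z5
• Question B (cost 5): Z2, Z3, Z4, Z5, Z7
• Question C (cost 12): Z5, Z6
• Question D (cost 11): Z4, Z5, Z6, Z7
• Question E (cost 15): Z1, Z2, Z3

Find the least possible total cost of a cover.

26

D, E together cover every objective (D ∪ E = {Z1, Z2, Z3, Z4, Z5, Z6, Z7}); total cost 11 + 15 = 26.
The greedy pick B, D, E costs 31; no covering selection beats 26.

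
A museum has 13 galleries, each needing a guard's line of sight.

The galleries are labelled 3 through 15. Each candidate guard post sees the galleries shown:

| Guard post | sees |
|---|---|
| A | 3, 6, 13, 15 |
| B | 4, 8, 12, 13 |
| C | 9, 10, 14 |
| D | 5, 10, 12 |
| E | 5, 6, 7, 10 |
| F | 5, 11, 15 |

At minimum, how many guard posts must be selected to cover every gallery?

A and B and C and E and F together: A ∪ B ∪ C ∪ E ∪ F = {3, 4, 5, 6, 7, 8, 9, 10, 11, 12, 13, 14, 15} — every gallery is covered.
No 4 of the 6 guard posts cover everything (all 15 combinations miss at least one gallery), so 5 is optimal.

5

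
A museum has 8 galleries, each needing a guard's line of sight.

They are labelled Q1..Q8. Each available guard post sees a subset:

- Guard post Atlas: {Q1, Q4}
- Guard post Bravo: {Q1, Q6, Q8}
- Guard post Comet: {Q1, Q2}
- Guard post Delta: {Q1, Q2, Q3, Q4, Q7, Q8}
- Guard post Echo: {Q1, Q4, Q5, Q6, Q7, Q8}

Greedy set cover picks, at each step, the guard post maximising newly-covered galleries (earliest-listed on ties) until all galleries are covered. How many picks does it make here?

2

Greedy: pick Delta (covers 6 new) → pick Echo (covers 2 new). Total picks: 2.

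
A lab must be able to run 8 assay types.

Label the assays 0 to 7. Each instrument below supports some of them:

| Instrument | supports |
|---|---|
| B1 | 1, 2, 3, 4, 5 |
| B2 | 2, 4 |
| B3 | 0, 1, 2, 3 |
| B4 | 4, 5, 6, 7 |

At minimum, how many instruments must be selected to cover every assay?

2

B3 and B4 together: B3 ∪ B4 = {0, 1, 2, 3, 4, 5, 6, 7} — every assay is covered.
No single instrument has all 8 assays (the largest, B1, has 5), so 2 is optimal.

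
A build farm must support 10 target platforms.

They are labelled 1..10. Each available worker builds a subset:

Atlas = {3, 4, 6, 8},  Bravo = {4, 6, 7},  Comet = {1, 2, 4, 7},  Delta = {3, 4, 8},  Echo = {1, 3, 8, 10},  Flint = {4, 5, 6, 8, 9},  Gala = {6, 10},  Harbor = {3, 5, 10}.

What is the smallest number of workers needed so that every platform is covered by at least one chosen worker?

Comet and Flint and Harbor together: Comet ∪ Flint ∪ Harbor = {1, 2, 3, 4, 5, 6, 7, 8, 9, 10} — every platform is covered.
Only Comet contains 2, so Comet is forced; the remaining 6 platforms need at least 2 more workers (each remaining worker adds at most 4) — so at least 3 workers are needed, and 3 is optimal.

3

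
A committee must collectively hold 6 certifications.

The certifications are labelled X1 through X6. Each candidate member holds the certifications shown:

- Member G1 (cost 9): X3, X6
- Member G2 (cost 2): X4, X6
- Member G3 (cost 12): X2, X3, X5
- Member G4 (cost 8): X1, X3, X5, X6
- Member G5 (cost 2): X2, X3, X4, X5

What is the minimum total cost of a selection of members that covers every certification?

G4, G5 together cover every certification (G4 ∪ G5 = {X1, X2, X3, X4, X5, X6}); total cost 8 + 2 = 10.
The greedy pick G5, G2, G4 costs 12; no covering selection beats 10.

10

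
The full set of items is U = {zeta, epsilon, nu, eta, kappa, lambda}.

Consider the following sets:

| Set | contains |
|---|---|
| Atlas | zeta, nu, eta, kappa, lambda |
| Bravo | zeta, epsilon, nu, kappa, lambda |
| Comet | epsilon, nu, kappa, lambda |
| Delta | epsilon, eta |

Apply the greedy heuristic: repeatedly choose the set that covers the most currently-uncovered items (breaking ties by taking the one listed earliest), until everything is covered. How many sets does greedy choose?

Greedy: pick Atlas (covers 5 new) → pick Bravo (covers 1 new). Total picks: 2.

2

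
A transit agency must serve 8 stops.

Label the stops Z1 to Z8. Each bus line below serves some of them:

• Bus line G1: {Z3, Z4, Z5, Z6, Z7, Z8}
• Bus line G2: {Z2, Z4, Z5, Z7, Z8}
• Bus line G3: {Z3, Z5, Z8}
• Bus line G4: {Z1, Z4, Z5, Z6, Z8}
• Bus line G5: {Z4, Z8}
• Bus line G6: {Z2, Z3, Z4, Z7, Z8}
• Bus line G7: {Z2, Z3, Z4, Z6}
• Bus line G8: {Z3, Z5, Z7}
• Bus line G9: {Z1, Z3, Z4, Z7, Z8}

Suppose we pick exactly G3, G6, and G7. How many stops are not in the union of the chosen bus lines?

1

Union of G3, G6, G7 = {Z2, Z3, Z4, Z5, Z6, Z7, Z8}.
Not covered: Z1 — 1 stop.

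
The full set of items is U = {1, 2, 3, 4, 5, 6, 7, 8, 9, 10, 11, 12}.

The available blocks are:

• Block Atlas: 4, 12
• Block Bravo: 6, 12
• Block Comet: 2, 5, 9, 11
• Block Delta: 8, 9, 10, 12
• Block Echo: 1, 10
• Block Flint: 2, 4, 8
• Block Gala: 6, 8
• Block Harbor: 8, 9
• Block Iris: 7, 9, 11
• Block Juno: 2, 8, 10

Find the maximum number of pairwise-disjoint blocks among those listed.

4

Atlas, Echo, Gala, Iris are pairwise disjoint (Atlas={4,12}; Echo={1,10}; Gala={6,8}; Iris={7,9,11}).
Every remaining block overlaps one of these, and no 5 of the listed blocks are pairwise disjoint, so 4 is the maximum.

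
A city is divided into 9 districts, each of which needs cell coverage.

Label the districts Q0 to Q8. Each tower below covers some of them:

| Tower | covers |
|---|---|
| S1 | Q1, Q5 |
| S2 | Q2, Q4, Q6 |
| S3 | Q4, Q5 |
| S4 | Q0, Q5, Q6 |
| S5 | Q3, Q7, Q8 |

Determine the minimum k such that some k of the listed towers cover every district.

Take {S1, S2, S4, S5}. Their union is {Q0, Q1, Q2, Q3, Q4, Q5, Q6, Q7, Q8}, which is all 9 districts.
Only S1 contains Q1, so S1 is forced; the remaining 7 districts need at least 3 more towers (each remaining tower adds at most 3) — so at least 4 towers are needed, and 4 is optimal.

4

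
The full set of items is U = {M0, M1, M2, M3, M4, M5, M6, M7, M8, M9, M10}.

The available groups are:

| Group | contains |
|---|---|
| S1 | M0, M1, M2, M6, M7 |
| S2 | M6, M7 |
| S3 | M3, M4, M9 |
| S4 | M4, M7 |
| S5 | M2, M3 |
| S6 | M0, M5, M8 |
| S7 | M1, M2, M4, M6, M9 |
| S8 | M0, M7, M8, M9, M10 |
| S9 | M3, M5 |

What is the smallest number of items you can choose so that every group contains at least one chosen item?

4

The 4 items {M0, M3, M4, M7} hit every group.
No choice of 3 items meets every group, so 4 is the minimum.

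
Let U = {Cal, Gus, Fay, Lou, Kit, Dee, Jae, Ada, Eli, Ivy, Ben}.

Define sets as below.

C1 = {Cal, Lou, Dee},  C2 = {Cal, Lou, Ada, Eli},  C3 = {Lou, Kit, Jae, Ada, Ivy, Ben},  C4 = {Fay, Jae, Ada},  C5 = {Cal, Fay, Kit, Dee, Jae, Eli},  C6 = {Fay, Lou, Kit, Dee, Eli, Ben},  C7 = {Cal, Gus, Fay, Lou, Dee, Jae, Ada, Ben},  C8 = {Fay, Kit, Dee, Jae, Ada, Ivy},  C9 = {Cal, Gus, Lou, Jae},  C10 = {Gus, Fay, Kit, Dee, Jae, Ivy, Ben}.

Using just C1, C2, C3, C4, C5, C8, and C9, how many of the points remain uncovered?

0

Union of C1, C2, C3, C4, C5, C8, C9 = {Cal, Gus, Fay, Lou, Kit, Dee, Jae, Ada, Eli, Ivy, Ben} — that's every point, so 0 are uncovered.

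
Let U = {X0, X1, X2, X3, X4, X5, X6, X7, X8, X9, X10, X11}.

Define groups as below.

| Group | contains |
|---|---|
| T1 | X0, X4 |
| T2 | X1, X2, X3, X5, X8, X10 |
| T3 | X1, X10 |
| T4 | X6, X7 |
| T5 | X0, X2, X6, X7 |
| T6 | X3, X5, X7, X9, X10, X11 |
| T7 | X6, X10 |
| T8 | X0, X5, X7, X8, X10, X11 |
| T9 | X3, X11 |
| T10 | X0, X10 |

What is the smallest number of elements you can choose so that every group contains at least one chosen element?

4

H = {X4, X6, X10, X11} meets every group (each contains at least one member of H), and |H| = 4.
The groups T1, T3, T4, T9 are pairwise disjoint, so any hitting set needs a separate element for each — at least 4. Hence 4 is optimal.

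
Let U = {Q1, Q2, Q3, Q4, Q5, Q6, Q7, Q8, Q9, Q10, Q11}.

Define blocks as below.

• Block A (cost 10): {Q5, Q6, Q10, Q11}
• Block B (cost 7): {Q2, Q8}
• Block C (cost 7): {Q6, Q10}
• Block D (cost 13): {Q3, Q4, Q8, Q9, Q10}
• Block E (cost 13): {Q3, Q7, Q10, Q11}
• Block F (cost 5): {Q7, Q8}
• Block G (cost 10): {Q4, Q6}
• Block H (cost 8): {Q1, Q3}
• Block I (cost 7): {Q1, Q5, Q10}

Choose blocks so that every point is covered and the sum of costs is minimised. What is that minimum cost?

A, B, D, F, I together cover every point (A ∪ B ∪ D ∪ F ∪ I = {Q1, Q2, Q3, Q4, Q5, Q6, Q7, Q8, Q9, Q10, Q11}); total cost 10 + 7 + 13 + 5 + 7 = 42.
No covering selection has total cost below 42.

42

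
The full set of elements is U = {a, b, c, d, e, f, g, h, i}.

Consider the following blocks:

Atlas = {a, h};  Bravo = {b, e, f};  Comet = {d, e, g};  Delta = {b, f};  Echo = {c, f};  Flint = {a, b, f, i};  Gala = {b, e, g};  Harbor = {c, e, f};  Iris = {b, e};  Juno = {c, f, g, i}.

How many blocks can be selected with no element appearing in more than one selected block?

Atlas, Comet, Delta are pairwise disjoint (Atlas={a,h}; Comet={d,e,g}; Delta={b,f}).
Every remaining block overlaps one of these, and no 4 of the listed blocks are pairwise disjoint, so 3 is the maximum.

3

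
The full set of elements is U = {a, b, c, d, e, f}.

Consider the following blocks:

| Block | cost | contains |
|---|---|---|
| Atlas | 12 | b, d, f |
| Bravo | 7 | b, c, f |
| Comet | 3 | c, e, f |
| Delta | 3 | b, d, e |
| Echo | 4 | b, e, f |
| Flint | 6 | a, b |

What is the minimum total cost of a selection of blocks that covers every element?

Comet, Delta, Flint together cover every element (Comet ∪ Delta ∪ Flint = {a, b, c, d, e, f}); total cost 3 + 3 + 6 = 12.
No covering selection has total cost below 12.

12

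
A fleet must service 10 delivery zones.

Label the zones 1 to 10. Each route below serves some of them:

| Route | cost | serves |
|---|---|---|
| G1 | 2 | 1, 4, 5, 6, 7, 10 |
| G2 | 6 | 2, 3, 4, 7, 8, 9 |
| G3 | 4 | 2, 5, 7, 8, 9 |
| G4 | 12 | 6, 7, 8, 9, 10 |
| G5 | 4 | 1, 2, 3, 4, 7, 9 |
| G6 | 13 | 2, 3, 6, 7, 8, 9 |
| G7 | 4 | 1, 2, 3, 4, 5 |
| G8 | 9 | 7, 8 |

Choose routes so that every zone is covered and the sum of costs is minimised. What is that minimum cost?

8

G1, G2 together cover every zone (G1 ∪ G2 = {1, 2, 3, 4, 5, 6, 7, 8, 9, 10}); total cost 2 + 6 = 8.
The greedy pick G1, G3, G5 costs 10; no covering selection beats 8.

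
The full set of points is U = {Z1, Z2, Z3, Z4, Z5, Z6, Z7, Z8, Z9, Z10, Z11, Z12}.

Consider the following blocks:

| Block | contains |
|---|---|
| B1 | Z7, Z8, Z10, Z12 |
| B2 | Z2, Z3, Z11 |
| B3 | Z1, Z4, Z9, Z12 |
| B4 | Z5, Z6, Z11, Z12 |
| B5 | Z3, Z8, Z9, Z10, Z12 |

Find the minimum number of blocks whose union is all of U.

Take {B1, B2, B3, B4}. Their union is {Z1, Z2, Z3, Z4, Z5, Z6, Z7, Z8, Z9, Z10, Z11, Z12}, which is all 12 points.
Only B3 contains Z1, so B3 is forced; the remaining 8 points need at least 3 more blocks (each remaining block adds at most 3) — so at least 4 blocks are needed, and 4 is optimal.

4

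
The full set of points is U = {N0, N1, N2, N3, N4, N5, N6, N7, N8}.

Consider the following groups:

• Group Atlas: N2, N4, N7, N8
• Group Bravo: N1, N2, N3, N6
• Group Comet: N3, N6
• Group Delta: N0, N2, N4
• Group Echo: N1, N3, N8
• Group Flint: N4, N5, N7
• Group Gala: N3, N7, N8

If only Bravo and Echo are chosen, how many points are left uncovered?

Union of Bravo, Echo = {N1, N2, N3, N6, N8}.
Not covered: N0, N4, N5, N7 — 4 points.

4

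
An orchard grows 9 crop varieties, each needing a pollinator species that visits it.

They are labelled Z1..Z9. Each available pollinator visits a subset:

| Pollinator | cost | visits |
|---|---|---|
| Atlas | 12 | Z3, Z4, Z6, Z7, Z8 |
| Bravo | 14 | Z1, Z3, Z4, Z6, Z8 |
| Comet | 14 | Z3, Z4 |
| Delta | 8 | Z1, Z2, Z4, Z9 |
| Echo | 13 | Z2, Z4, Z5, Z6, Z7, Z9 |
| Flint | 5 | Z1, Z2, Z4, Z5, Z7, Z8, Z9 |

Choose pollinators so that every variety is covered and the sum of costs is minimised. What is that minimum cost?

Atlas, Flint together cover every variety (Atlas ∪ Flint = {Z1, Z2, Z3, Z4, Z5, Z6, Z7, Z8, Z9}); total cost 12 + 5 = 17.
No covering selection has total cost below 17.

17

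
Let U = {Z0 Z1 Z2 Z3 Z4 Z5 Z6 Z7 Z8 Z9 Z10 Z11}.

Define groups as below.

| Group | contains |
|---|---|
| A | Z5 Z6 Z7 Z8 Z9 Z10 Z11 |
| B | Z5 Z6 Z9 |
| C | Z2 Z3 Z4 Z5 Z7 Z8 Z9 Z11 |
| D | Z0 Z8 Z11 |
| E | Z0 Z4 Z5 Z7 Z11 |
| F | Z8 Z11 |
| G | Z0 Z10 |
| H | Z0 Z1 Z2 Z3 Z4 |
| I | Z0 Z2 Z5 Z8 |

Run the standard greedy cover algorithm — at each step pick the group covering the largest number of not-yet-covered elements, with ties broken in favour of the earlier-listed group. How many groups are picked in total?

3

Greedy: pick C (covers 8 new) → pick A (covers 2 new) → pick H (covers 2 new). Total picks: 3.
(The true minimum cover uses only 2 groups, so greedy is not optimal here.)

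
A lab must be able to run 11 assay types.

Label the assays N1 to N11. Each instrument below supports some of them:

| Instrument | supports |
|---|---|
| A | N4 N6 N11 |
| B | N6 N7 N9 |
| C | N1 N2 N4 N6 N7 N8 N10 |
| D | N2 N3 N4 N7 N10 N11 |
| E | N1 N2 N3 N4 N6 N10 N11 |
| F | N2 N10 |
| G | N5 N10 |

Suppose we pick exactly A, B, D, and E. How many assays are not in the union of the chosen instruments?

2

Union of A, B, D, E = {N1, N2, N3, N4, N6, N7, N9, N10, N11}.
Not covered: N5, N8 — 2 assays.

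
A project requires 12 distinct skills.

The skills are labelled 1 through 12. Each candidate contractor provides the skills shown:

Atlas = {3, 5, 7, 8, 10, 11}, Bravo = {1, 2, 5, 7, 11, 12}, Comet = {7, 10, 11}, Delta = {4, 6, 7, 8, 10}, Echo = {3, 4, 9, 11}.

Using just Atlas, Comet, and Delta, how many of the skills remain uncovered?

4

Union of Atlas, Comet, Delta = {3, 4, 5, 6, 7, 8, 10, 11}.
Not covered: 1, 2, 9, 12 — 4 skills.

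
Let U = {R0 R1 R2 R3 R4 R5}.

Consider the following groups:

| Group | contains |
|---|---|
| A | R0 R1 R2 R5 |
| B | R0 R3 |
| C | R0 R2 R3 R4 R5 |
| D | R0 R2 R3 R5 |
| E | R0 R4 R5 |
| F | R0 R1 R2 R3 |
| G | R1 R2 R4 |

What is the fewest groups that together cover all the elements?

2

Take {C, F}. Their union is {R0, R1, R2, R3, R4, R5}, which is all 6 elements.
No single group has all 6 elements (the largest, C, has 5), so 2 is optimal.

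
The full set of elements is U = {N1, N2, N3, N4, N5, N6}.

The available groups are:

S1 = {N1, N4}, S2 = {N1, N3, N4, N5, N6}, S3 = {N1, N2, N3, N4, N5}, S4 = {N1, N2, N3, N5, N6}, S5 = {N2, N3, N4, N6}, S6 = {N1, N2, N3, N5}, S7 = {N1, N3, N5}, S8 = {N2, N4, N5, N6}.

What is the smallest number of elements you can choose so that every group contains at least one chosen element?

2

H = {N1, N2} meets every group (each contains at least one member of H), and |H| = 2.
No single element lies in every group, so at least 2 are needed and 2 is optimal.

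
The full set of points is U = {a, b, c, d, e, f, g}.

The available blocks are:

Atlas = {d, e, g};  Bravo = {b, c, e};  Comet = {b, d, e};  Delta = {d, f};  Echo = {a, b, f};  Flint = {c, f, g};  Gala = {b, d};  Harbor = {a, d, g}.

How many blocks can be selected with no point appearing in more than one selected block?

2

Bravo, Harbor are pairwise disjoint (Bravo={b,c,e}; Harbor={a,d,g}).
Every remaining block overlaps one of these, and no 3 of the listed blocks are pairwise disjoint, so 2 is the maximum.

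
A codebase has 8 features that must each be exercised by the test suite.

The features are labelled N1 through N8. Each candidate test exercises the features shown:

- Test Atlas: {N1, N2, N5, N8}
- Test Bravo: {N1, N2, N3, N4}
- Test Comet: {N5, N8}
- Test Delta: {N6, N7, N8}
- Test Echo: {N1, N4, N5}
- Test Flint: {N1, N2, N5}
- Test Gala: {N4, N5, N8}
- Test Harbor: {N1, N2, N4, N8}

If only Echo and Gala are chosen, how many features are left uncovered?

4

Union of Echo, Gala = {N1, N4, N5, N8}.
Not covered: N2, N3, N6, N7 — 4 features.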